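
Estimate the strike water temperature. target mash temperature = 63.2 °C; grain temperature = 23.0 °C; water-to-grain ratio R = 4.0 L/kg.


T_strike = (0.41/R)·(T_mash − T_grain) + T_mash
T_strike = (0.41/4.0)·(63.2 − 23.0) + 63.2

67.3205 °C


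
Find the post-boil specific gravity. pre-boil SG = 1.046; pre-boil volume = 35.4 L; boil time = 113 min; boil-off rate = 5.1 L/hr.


V_post = V_pre − rate·(t/60);  SG_post = 1 + (SG_pre−1)·V_pre/V_post
V_post = 35.4 − 5.1·(113/60) = 25.7950
SG_post = 1 + (1.046 − 1)·35.4/25.7950

1.0631


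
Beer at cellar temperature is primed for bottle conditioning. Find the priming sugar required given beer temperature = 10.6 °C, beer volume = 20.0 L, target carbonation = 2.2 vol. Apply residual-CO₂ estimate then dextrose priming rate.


residual = 14.695·(0.01821 + 0.09011·e^(−0.04·T));  sugar = (target − residual)·4.0·V
residual = 14.695·(0.01821 + 0.09011·e^(−0.04·10.6)) = 1.1342
sugar = (2.2 − 1.1342)·4.0·20.0

85.2670 g


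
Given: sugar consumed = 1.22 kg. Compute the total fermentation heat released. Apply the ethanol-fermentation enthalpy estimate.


Q = m_sugar · 590 kJ/kg
Q = 1.22 · 590

719.8000 kJ


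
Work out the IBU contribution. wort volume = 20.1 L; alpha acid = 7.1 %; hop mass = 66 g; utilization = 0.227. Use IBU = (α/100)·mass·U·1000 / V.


IBU = (7.1/100)·66·0.227·1000 / 20.1

52.9215 IBU


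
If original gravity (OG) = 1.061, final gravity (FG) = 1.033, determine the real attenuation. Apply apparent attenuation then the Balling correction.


AA = (OG−FG)/(OG−1)·100;  RA = AA·0.8192
AA = (1.061 − 1.033)/(1.061 − 1)·100 = 45.9016
RA = 45.9016·0.8192

37.6026 %


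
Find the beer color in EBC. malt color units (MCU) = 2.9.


SRM = 1.4922·MCU^0.6859;  EBC = SRM·1.97
SRM = 1.4922·2.9^0.6859 = 3.0973
EBC = 3.0973·1.97

6.1017 EBC


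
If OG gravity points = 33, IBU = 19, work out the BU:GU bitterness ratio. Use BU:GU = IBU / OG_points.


BU:GU = 19 / 33

0.5758


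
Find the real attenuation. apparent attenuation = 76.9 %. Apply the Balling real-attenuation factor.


RA = AA · 0.8192
RA = 76.9 · 0.8192

62.9965 %


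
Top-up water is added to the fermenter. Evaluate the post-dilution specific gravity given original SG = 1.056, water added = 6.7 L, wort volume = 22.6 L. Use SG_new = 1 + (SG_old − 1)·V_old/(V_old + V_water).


pts = (1.056 − 1)·1000·22.6/(22.6 + 6.7) = 43.1945
SG_new = 1 + 43.1945/1000

1.0432


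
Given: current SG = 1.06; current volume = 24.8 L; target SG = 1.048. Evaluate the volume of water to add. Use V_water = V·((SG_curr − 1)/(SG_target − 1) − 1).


V_water = 24.8·((1.06 − 1)/(1.048 − 1) − 1)

6.2000 L


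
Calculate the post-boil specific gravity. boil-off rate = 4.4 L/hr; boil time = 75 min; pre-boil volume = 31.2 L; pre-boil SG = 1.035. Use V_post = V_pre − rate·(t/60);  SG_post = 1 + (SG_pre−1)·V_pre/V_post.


V_post = 31.2 − 4.4·(75/60) = 25.7000
SG_post = 1 + (1.035 − 1)·31.2/25.7000

1.0425


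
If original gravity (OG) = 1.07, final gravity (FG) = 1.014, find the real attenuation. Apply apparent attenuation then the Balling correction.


AA = (OG−FG)/(OG−1)·100;  RA = AA·0.8192
AA = (1.07 − 1.014)/(1.07 − 1)·100 = 80.0000
RA = 80.0000·0.8192

65.5360 %


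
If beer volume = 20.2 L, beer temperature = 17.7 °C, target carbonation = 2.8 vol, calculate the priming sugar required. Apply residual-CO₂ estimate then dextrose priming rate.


residual = 14.695·(0.01821 + 0.09011·e^(−0.04·T));  sugar = (target − residual)·4.0·V
residual = 14.695·(0.01821 + 0.09011·e^(−0.04·17.7)) = 0.9199
sugar = (2.8 − 0.9199)·4.0·20.2

151.9106 g


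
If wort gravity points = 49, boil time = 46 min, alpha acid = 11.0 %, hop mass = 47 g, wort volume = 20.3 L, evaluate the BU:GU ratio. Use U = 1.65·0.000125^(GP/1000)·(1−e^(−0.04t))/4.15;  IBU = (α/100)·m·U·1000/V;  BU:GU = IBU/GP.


U = 1.65·0.000125^(49/1000)·(1−e^(−0.04·46))/4.15 = 0.2153
IBU = (11.0/100)·47·0.2153·1000/20.3 = 54.8364
BU:GU = 54.8364/49

1.1191


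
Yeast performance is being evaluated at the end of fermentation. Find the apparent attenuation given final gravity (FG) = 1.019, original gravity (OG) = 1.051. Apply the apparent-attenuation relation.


AA = (OG − FG)/(OG − 1) · 100
AA = (1.051 − 1.019)/(1.051 − 1) · 100

62.7451 %


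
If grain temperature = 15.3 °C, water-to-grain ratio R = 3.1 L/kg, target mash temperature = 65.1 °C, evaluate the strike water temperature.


T_strike = (0.41/R)·(T_mash − T_grain) + T_mash
T_strike = (0.41/3.1)·(65.1 − 15.3) + 65.1

71.6865 °C


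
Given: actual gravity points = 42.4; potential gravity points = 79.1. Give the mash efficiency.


efficiency = actual / potential × 100
efficiency = 42.4 / 79.1 × 100

53.6030 %


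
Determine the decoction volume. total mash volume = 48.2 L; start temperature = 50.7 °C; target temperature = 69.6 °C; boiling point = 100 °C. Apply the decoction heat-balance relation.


V_dec = V_total·(T_target − T_start)/(T_boil − T_start)
V_dec = 48.2·(69.6 − 50.7)/(100 − 50.7)

18.4783 L


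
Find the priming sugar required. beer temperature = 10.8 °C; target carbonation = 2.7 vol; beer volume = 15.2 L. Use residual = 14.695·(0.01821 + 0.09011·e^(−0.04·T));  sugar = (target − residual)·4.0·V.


residual = 14.695·(0.01821 + 0.09011·e^(−0.04·10.8)) = 1.1273
sugar = (2.7 − 1.1273)·4.0·15.2

95.6228 g


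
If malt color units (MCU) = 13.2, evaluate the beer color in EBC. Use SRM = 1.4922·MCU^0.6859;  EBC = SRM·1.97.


SRM = 1.4922·13.2^0.6859 = 8.7585
EBC = 8.7585·1.97

17.2542 EBC


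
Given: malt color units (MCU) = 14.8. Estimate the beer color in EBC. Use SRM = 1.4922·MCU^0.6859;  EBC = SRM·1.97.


SRM = 1.4922·14.8^0.6859 = 9.4735
EBC = 9.4735·1.97

18.6628 EBC


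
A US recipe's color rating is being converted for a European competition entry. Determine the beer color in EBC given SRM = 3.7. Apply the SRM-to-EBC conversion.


EBC = SRM · 1.97
EBC = 3.7 · 1.97

7.2890 EBC


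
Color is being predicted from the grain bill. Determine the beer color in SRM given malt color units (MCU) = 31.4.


SRM = 1.4922 · MCU^0.6859
SRM = 1.4922 · 31.4^0.6859

15.8698 SRM


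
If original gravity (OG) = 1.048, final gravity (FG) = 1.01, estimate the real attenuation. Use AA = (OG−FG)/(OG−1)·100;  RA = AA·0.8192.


AA = (1.048 − 1.01)/(1.048 − 1)·100 = 79.1667
RA = 79.1667·0.8192

64.8533 %


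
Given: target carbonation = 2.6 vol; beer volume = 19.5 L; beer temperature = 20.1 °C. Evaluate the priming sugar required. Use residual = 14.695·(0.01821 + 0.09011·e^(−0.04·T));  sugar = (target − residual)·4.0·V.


residual = 14.695·(0.01821 + 0.09011·e^(−0.04·20.1)) = 0.8602
sugar = (2.6 − 0.8602)·4.0·19.5

135.7038 g


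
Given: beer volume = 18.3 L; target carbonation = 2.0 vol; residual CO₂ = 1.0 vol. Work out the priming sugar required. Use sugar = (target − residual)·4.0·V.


sugar = (2.0 − 1.0)·4.0·18.3

73.2000 g


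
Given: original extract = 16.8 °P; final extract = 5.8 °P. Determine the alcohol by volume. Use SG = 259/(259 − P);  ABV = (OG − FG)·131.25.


OG = 259/(259 − 16.8) = 1.0694
FG = 259/(259 − 5.8) = 1.0229
ABV = (1.0694 − 1.0229)·131.25

6.0975 % ABV


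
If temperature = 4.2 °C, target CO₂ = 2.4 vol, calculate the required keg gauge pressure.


psi = vols/(0.01821 + 0.09011·e^(−0.04·T)) − 14.695
psi = 2.4/(0.01821 + 0.09011·e^(−0.04·4.2)) − 14.695

10.7328 psi


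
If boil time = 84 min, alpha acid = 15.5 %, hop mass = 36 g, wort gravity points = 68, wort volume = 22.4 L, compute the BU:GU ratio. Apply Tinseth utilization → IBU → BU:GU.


U = 1.65·0.000125^(GP/1000)·(1−e^(−0.04t))/4.15;  IBU = (α/100)·m·U·1000/V;  BU:GU = IBU/GP
U = 1.65·0.000125^(68/1000)·(1−e^(−0.04·84))/4.15 = 0.2083
IBU = (15.5/100)·36·0.2083·1000/22.4 = 51.8870
BU:GU = 51.8870/68

0.7630


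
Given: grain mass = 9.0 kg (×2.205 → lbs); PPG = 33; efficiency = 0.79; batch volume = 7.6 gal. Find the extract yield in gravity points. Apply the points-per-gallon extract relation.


points = lbs × PPG × eff / vol
lbs = 9.0 × 2.205 = 19.8450
points = 19.8450 × 33 × 0.79 / 7.6

68.0736 points


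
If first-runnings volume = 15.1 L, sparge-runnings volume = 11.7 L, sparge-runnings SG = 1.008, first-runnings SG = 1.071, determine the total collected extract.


total = Σ (SG_i − 1)·1000·V_i
first = (1.071 − 1)·1000·15.1 = 1072.1000
sparge = (1.008 − 1)·1000·11.7 = 93.6000
total = 1072.1000 + 93.6000

1165.7000 gravity·L


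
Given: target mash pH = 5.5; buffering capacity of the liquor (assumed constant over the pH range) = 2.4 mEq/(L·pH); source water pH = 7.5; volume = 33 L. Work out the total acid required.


acid = buffering capacity · (pH_source − pH_target) · V
acid = 2.4 · (7.5 − 5.5) · 33

158.4000 mEq


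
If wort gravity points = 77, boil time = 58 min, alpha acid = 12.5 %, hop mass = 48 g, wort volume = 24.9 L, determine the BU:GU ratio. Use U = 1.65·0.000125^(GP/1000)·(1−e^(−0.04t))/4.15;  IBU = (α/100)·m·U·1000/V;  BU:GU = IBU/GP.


U = 1.65·0.000125^(77/1000)·(1−e^(−0.04·58))/4.15 = 0.1795
IBU = (12.5/100)·48·0.1795·1000/24.9 = 43.2439
BU:GU = 43.2439/77

0.5616


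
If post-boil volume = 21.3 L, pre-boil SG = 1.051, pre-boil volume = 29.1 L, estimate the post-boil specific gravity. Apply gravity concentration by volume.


SG_post = 1 + (SG_pre − 1)·V_pre/V_post
pts_pre = (1.051 − 1)·1000 = 51.0000
pts_post = 51.0000·29.1/21.3 = 69.6761
SG_post = 1 + 69.6761/1000

1.0697


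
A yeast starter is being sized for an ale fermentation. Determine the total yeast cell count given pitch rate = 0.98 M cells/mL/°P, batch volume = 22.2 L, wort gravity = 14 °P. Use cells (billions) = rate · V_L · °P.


cells = 0.98 · 22.2 · 14

304.5840 billion cells


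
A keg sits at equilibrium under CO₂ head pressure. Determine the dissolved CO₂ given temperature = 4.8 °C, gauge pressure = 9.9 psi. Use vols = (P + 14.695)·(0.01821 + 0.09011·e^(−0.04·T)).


vols = (9.9 + 14.695)·(0.01821 + 0.09011·e^(−0.04·4.8))

2.2770 volumes


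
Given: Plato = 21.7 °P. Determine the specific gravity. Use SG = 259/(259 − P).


SG = 259/(259 − 21.7)

1.0914


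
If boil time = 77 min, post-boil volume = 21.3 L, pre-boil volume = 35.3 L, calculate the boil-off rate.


rate = (V_pre − V_post) / (t_min/60)
rate = (35.3 − 21.3) / (77/60)

10.9091 L/hr


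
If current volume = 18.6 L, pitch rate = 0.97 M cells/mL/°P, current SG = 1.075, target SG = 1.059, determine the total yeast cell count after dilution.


V_w = V·((SG_c−1)/(SG_t−1)−1);  °P = 259 − 259/SG_t;  cells = rate·(V+V_w)·°P
V_w = 18.6·((1.075−1)/(1.059−1)−1) = 5.0441
V_final = 18.6 + 5.0441 = 23.6441
°P = 259 − 259/1.059 = 14.4297
cells = 0.97·23.6441·14.4297

330.9404 billion cells


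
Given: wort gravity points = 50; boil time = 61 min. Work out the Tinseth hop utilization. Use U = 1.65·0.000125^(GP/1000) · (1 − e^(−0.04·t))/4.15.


bigness = 1.65·0.000125^(50/1000) = 1.0528
boil_factor = (1 − e^(−0.04·61))/4.15 = 0.2200
U = 1.0528 · 0.2200

0.2316


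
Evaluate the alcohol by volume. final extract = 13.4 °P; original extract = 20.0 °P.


SG = 259/(259 − P);  ABV = (OG − FG)·131.25
OG = 259/(259 − 20.0) = 1.0837
FG = 259/(259 − 13.4) = 1.0546
ABV = (1.0837 − 1.0546)·131.25

3.8222 % ABV


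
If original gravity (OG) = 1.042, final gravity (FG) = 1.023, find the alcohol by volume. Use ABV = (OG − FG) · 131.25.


ABV = (1.042 − 1.023) · 131.25

2.4938 % ABV


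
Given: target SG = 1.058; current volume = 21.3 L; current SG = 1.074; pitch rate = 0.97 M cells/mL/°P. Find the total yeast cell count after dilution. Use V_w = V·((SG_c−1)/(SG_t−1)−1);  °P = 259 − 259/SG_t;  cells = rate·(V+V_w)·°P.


V_w = 21.3·((1.074−1)/(1.058−1)−1) = 5.8759
V_final = 21.3 + 5.8759 = 27.1759
°P = 259 − 259/1.058 = 14.1985
cells = 0.97·27.1759·14.1985

374.2805 billion cells


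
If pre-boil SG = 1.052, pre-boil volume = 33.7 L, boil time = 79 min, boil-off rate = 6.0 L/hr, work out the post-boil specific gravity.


V_post = V_pre − rate·(t/60);  SG_post = 1 + (SG_pre−1)·V_pre/V_post
V_post = 33.7 − 6.0·(79/60) = 25.8000
SG_post = 1 + (1.052 − 1)·33.7/25.8000

1.0679


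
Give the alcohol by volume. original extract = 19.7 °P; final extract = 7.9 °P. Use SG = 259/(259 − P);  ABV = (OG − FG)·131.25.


OG = 259/(259 − 19.7) = 1.0823
FG = 259/(259 − 7.9) = 1.0315
ABV = (1.0823 − 1.0315)·131.25

6.6756 % ABV


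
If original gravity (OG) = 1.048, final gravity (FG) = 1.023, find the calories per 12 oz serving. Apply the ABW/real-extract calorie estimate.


ABW = (OG−FG)·131.25·0.79/FG;  °P = 259 − 259/SG (for OG→OE and FG→AE);  RE = 0.1808·OE + 0.8192·AE;  Cal = (6.9·ABW + 4·(RE−0.1))·FG·3.55
ABW = (1.048 − 1.023)·131.25·0.79/1.023 = 2.5339
OE = 259 − 259/1.048 = 11.8626 °P
AE = 259 − 259/1.023 = 5.8231 °P
RE = 0.1808·11.8626 + 0.8192·5.8231 = 6.9150 °P
Cal = (6.9·2.5339 + 4·(6.9150−0.1))·1.023·3.55

162.4946 kcal


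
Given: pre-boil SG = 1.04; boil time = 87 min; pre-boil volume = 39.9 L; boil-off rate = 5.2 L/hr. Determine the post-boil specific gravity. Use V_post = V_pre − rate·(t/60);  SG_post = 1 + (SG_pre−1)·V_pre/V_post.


V_post = 39.9 − 5.2·(87/60) = 32.3600
SG_post = 1 + (1.04 − 1)·39.9/32.3600

1.0493


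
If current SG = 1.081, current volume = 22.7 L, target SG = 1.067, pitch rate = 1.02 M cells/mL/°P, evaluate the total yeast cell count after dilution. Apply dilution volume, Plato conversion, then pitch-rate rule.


V_w = V·((SG_c−1)/(SG_t−1)−1);  °P = 259 − 259/SG_t;  cells = rate·(V+V_w)·°P
V_w = 22.7·((1.081−1)/(1.067−1)−1) = 4.7433
V_final = 22.7 + 4.7433 = 27.4433
°P = 259 − 259/1.067 = 16.2634
cells = 1.02·27.4433·16.2634

455.2463 billion cells


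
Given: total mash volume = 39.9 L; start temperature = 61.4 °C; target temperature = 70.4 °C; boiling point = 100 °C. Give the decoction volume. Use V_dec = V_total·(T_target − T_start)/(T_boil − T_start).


V_dec = 39.9·(70.4 − 61.4)/(100 − 61.4)

9.3031 L


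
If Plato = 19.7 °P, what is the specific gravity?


SG = 259/(259 − P)
SG = 259/(259 − 19.7)

1.0823


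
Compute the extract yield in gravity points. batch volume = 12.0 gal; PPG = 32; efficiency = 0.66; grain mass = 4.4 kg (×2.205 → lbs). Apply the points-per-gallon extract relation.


points = lbs × PPG × eff / vol
lbs = 4.4 × 2.205 = 9.7020
points = 9.7020 × 32 × 0.66 / 12.0

17.0755 points


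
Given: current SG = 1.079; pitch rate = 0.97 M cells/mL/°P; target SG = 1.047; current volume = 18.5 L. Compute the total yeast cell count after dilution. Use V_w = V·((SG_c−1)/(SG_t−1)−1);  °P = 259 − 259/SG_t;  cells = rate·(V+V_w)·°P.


V_w = 18.5·((1.079−1)/(1.047−1)−1) = 12.5957
V_final = 18.5 + 12.5957 = 31.0957
°P = 259 − 259/1.047 = 11.6266
cells = 0.97·31.0957·11.6266

350.6902 billion cells


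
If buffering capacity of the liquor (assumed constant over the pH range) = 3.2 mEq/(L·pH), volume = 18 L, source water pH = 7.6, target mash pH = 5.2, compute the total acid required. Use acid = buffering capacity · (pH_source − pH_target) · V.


acid = 3.2 · (7.6 − 5.2) · 18

138.2400 mEq


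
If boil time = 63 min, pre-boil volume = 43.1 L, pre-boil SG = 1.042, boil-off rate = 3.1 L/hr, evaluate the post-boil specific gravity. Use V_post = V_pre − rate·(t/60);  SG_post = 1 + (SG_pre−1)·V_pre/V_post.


V_post = 43.1 − 3.1·(63/60) = 39.8450
SG_post = 1 + (1.042 − 1)·43.1/39.8450

1.0454


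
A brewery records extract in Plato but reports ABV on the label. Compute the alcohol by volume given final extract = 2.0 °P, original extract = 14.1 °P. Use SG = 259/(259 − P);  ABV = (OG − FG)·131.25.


OG = 259/(259 − 14.1) = 1.0576
FG = 259/(259 − 2.0) = 1.0078
ABV = (1.0576 − 1.0078)·131.25

6.5353 % ABV


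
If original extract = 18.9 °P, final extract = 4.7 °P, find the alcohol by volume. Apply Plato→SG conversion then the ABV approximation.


SG = 259/(259 − P);  ABV = (OG − FG)·131.25
OG = 259/(259 − 18.9) = 1.0787
FG = 259/(259 − 4.7) = 1.0185
ABV = (1.0787 − 1.0185)·131.25

7.9059 % ABV


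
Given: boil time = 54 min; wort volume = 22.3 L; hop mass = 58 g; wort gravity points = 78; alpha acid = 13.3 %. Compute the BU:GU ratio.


U = 1.65·0.000125^(GP/1000)·(1−e^(−0.04t))/4.15;  IBU = (α/100)·m·U·1000/V;  BU:GU = IBU/GP
U = 1.65·0.000125^(78/1000)·(1−e^(−0.04·54))/4.15 = 0.1745
IBU = (13.3/100)·58·0.1745·1000/22.3 = 60.3606
BU:GU = 60.3606/78

0.7739


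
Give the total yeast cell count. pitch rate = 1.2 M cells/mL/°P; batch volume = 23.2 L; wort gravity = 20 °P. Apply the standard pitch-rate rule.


cells (billions) = rate · V_L · °P
cells = 1.2 · 23.2 · 20

556.8000 billion cells


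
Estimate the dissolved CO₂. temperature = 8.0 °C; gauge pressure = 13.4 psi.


vols = (P + 14.695)·(0.01821 + 0.09011·e^(−0.04·T))
vols = (13.4 + 14.695)·(0.01821 + 0.09011·e^(−0.04·8.0))

2.3500 volumes


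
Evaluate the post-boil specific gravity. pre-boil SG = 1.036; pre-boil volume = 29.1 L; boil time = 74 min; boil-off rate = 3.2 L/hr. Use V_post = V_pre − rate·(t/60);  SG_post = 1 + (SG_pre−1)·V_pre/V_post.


V_post = 29.1 − 3.2·(74/60) = 25.1533
SG_post = 1 + (1.036 − 1)·29.1/25.1533

1.0416


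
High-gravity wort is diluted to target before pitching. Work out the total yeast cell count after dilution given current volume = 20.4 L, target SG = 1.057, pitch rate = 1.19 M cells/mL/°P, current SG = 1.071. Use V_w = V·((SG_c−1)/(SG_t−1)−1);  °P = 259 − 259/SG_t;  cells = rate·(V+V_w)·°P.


V_w = 20.4·((1.071−1)/(1.057−1)−1) = 5.0105
V_final = 20.4 + 5.0105 = 25.4105
°P = 259 − 259/1.057 = 13.9669
cells = 1.19·25.4105·13.9669

422.3381 billion cells


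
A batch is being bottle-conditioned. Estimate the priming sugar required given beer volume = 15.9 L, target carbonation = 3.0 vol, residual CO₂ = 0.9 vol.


sugar = (target − residual)·4.0·V
sugar = (3.0 − 0.9)·4.0·15.9

133.5600 g


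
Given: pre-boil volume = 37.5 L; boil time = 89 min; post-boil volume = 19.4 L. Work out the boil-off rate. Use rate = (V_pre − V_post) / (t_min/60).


rate = (37.5 − 19.4) / (89/60)

12.2022 L/hr


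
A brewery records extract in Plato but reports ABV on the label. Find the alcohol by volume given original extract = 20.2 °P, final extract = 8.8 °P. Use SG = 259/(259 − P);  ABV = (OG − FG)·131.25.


OG = 259/(259 − 20.2) = 1.0846
FG = 259/(259 − 8.8) = 1.0352
ABV = (1.0846 − 1.0352)·131.25

6.4861 % ABV


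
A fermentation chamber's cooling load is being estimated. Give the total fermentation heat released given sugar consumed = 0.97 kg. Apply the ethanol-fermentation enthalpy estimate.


Q = m_sugar · 590 kJ/kg
Q = 0.97 · 590

572.3000 kJ


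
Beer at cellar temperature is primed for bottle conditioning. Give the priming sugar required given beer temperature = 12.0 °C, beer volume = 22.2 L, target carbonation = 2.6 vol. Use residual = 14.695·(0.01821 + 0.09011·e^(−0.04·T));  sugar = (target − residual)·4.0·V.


residual = 14.695·(0.01821 + 0.09011·e^(−0.04·12.0)) = 1.0870
sugar = (2.6 − 1.0870)·4.0·22.2

134.3572 g


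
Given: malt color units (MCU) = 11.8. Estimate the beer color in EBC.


SRM = 1.4922·MCU^0.6859;  EBC = SRM·1.97
SRM = 1.4922·11.8^0.6859 = 8.1102
EBC = 8.1102·1.97

15.9771 EBC


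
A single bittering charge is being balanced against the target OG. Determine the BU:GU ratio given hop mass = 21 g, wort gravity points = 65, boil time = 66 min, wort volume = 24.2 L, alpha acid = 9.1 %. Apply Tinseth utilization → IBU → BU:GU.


U = 1.65·0.000125^(GP/1000)·(1−e^(−0.04t))/4.15;  IBU = (α/100)·m·U·1000/V;  BU:GU = IBU/GP
U = 1.65·0.000125^(65/1000)·(1−e^(−0.04·66))/4.15 = 0.2059
IBU = (9.1/100)·21·0.2059·1000/24.2 = 16.2565
BU:GU = 16.2565/65

0.2501


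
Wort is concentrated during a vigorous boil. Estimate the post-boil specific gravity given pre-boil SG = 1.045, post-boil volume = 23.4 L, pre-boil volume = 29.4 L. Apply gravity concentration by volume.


SG_post = 1 + (SG_pre − 1)·V_pre/V_post
pts_pre = (1.045 − 1)·1000 = 45.0000
pts_post = 45.0000·29.4/23.4 = 56.5385
SG_post = 1 + 56.5385/1000

1.0565


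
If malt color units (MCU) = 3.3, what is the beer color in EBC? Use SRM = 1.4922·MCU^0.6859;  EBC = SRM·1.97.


SRM = 1.4922·3.3^0.6859 = 3.3844
EBC = 3.3844·1.97

6.6672 EBC


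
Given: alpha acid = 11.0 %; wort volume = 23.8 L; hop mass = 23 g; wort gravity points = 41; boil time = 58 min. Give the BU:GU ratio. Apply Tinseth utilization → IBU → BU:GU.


U = 1.65·0.000125^(GP/1000)·(1−e^(−0.04t))/4.15;  IBU = (α/100)·m·U·1000/V;  BU:GU = IBU/GP
U = 1.65·0.000125^(41/1000)·(1−e^(−0.04·58))/4.15 = 0.2480
IBU = (11.0/100)·23·0.2480·1000/23.8 = 26.3650
BU:GU = 26.3650/41

0.6430


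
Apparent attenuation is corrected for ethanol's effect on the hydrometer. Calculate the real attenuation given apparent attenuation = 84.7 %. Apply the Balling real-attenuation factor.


RA = AA · 0.8192
RA = 84.7 · 0.8192

69.3862 %


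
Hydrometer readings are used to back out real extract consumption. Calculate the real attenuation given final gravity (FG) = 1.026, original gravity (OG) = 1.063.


AA = (OG−FG)/(OG−1)·100;  RA = AA·0.8192
AA = (1.063 − 1.026)/(1.063 − 1)·100 = 58.7302
RA = 58.7302·0.8192

48.1117 %


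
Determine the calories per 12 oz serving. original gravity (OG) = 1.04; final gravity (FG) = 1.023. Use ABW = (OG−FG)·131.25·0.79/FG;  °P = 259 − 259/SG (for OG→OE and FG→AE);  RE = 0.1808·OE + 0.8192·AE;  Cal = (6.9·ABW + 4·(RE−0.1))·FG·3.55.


ABW = (1.04 − 1.023)·131.25·0.79/1.023 = 1.7231
OE = 259 − 259/1.04 = 9.9615 °P
AE = 259 − 259/1.023 = 5.8231 °P
RE = 0.1808·9.9615 + 0.8192·5.8231 = 6.5713 °P
Cal = (6.9·1.7231 + 4·(6.5713−0.1))·1.023·3.55

137.1831 kcal


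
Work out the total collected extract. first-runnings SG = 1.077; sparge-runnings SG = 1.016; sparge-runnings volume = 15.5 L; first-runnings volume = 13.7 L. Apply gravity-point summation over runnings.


total = Σ (SG_i − 1)·1000·V_i
first = (1.077 − 1)·1000·13.7 = 1054.9000
sparge = (1.016 − 1)·1000·15.5 = 248.0000
total = 1054.9000 + 248.0000

1302.9000 gravity·L


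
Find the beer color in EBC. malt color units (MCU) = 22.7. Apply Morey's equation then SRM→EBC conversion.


SRM = 1.4922·MCU^0.6859;  EBC = SRM·1.97
SRM = 1.4922·22.7^0.6859 = 12.7036
EBC = 12.7036·1.97

25.0260 EBC


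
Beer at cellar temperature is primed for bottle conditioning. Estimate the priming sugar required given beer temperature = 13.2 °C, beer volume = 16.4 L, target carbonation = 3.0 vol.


residual = 14.695·(0.01821 + 0.09011·e^(−0.04·T));  sugar = (target − residual)·4.0·V
residual = 14.695·(0.01821 + 0.09011·e^(−0.04·13.2)) = 1.0486
sugar = (3.0 − 1.0486)·4.0·16.4

128.0140 g


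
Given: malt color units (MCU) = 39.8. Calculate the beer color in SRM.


SRM = 1.4922 · MCU^0.6859
SRM = 1.4922 · 39.8^0.6859

18.6718 SRM


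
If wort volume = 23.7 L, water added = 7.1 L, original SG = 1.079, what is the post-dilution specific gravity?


SG_new = 1 + (SG_old − 1)·V_old/(V_old + V_water)
pts = (1.079 − 1)·1000·23.7/(23.7 + 7.1) = 60.7890
SG_new = 1 + 60.7890/1000

1.0608


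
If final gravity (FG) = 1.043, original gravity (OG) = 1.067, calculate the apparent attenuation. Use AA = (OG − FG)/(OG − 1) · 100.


AA = (1.067 − 1.043)/(1.067 − 1) · 100

35.8209 %


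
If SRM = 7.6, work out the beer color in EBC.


EBC = SRM · 1.97
EBC = 7.6 · 1.97

14.9720 EBC


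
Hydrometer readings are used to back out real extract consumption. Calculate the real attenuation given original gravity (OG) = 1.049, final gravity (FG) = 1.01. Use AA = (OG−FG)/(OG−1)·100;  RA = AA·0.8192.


AA = (1.049 − 1.01)/(1.049 − 1)·100 = 79.5918
RA = 79.5918·0.8192

65.2016 %


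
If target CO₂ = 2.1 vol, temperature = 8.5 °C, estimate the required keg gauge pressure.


psi = vols/(0.01821 + 0.09011·e^(−0.04·T)) − 14.695
psi = 2.1/(0.01821 + 0.09011·e^(−0.04·8.5)) − 14.695

10.8066 psi


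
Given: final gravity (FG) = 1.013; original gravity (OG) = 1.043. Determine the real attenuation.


AA = (OG−FG)/(OG−1)·100;  RA = AA·0.8192
AA = (1.043 − 1.013)/(1.043 − 1)·100 = 69.7674
RA = 69.7674·0.8192

57.1535 %


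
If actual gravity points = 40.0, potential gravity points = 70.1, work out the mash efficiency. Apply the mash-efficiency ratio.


efficiency = actual / potential × 100
efficiency = 40.0 / 70.1 × 100

57.0613 %


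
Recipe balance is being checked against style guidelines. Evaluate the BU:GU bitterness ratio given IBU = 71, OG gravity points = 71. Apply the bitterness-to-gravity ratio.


BU:GU = IBU / OG_points
BU:GU = 71 / 71

1.0000


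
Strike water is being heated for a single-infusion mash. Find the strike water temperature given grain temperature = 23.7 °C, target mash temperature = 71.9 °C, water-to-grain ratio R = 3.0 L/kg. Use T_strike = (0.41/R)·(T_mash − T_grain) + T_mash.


T_strike = (0.41/3.0)·(71.9 − 23.7) + 71.9

78.4873 °C


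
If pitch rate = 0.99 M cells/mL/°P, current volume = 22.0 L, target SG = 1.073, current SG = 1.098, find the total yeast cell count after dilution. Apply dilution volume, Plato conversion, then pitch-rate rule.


V_w = V·((SG_c−1)/(SG_t−1)−1);  °P = 259 − 259/SG_t;  cells = rate·(V+V_w)·°P
V_w = 22.0·((1.098−1)/(1.073−1)−1) = 7.5342
V_final = 22.0 + 7.5342 = 29.5342
°P = 259 − 259/1.073 = 17.6207
cells = 0.99·29.5342·17.6207

515.2097 billion cells


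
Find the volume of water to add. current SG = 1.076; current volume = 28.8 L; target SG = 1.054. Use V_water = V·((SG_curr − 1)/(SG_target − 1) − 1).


V_water = 28.8·((1.076 − 1)/(1.054 − 1) − 1)

11.7333 L


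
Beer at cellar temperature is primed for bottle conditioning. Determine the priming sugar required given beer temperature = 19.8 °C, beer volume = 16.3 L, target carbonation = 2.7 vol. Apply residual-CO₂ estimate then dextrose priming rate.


residual = 14.695·(0.01821 + 0.09011·e^(−0.04·T));  sugar = (target − residual)·4.0·V
residual = 14.695·(0.01821 + 0.09011·e^(−0.04·19.8)) = 0.8674
sugar = (2.7 − 0.8674)·4.0·16.3

119.4880 g


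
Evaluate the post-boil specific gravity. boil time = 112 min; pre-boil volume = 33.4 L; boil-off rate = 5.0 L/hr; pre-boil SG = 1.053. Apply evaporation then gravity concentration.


V_post = V_pre − rate·(t/60);  SG_post = 1 + (SG_pre−1)·V_pre/V_post
V_post = 33.4 − 5.0·(112/60) = 24.0667
SG_post = 1 + (1.053 − 1)·33.4/24.0667

1.0736


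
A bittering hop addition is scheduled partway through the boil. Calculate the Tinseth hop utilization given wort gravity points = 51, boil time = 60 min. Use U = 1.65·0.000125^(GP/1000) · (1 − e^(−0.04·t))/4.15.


bigness = 1.65·0.000125^(51/1000) = 1.0433
boil_factor = (1 − e^(−0.04·60))/4.15 = 0.2191
U = 1.0433 · 0.2191

0.2286


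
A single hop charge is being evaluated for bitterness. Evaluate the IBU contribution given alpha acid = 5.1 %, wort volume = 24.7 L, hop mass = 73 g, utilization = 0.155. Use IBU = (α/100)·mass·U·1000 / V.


IBU = (5.1/100)·73·0.155·1000 / 24.7

23.3630 IBU


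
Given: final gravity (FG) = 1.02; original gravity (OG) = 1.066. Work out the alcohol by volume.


ABV = (OG − FG) · 131.25
ABV = (1.066 − 1.02) · 131.25

6.0375 % ABV


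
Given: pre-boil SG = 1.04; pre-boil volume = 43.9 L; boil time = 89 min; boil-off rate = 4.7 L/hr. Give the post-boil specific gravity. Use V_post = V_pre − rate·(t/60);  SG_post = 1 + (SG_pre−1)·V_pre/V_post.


V_post = 43.9 − 4.7·(89/60) = 36.9283
SG_post = 1 + (1.04 − 1)·43.9/36.9283

1.0476


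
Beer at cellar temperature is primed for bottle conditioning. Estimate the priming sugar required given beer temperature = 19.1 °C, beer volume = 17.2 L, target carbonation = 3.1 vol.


residual = 14.695·(0.01821 + 0.09011·e^(−0.04·T));  sugar = (target − residual)·4.0·V
residual = 14.695·(0.01821 + 0.09011·e^(−0.04·19.1)) = 0.8844
sugar = (3.1 − 0.8844)·4.0·17.2

152.4338 g


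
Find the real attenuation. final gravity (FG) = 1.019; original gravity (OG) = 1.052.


AA = (OG−FG)/(OG−1)·100;  RA = AA·0.8192
AA = (1.052 − 1.019)/(1.052 − 1)·100 = 63.4615
RA = 63.4615·0.8192

51.9877 %


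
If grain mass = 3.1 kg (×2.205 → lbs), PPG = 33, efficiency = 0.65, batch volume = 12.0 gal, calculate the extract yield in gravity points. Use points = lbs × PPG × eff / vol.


lbs = 3.1 × 2.205 = 6.8355
points = 6.8355 × 33 × 0.65 / 12.0

12.2185 points


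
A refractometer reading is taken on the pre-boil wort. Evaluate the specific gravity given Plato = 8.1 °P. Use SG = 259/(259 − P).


SG = 259/(259 − 8.1)

1.0323


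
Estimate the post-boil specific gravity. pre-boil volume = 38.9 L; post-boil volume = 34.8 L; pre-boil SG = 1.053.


SG_post = 1 + (SG_pre − 1)·V_pre/V_post
pts_pre = (1.053 − 1)·1000 = 53.0000
pts_post = 53.0000·38.9/34.8 = 59.2443
SG_post = 1 + 59.2443/1000

1.0592


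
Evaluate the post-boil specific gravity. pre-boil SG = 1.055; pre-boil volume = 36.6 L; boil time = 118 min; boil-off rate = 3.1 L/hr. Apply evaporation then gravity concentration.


V_post = V_pre − rate·(t/60);  SG_post = 1 + (SG_pre−1)·V_pre/V_post
V_post = 36.6 − 3.1·(118/60) = 30.5033
SG_post = 1 + (1.055 − 1)·36.6/30.5033

1.0660


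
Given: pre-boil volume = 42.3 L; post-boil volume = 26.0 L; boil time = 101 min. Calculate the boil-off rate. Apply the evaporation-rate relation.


rate = (V_pre − V_post) / (t_min/60)
rate = (42.3 − 26.0) / (101/60)

9.6832 L/hr


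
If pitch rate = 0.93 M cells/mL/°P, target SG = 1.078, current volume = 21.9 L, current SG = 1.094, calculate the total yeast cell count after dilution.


V_w = V·((SG_c−1)/(SG_t−1)−1);  °P = 259 − 259/SG_t;  cells = rate·(V+V_w)·°P
V_w = 21.9·((1.094−1)/(1.078−1)−1) = 4.4923
V_final = 21.9 + 4.4923 = 26.3923
°P = 259 − 259/1.078 = 18.7403
cells = 0.93·26.3923·18.7403

459.9768 billion cells


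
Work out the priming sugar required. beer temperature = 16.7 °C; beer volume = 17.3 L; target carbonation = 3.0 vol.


residual = 14.695·(0.01821 + 0.09011·e^(−0.04·T));  sugar = (target − residual)·4.0·V
residual = 14.695·(0.01821 + 0.09011·e^(−0.04·16.7)) = 0.9465
sugar = (3.0 − 0.9465)·4.0·17.3

142.0994 g


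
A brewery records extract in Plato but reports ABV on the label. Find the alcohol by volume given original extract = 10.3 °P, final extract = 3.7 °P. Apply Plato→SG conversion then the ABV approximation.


SG = 259/(259 − P);  ABV = (OG − FG)·131.25
OG = 259/(259 − 10.3) = 1.0414
FG = 259/(259 − 3.7) = 1.0145
ABV = (1.0414 − 1.0145)·131.25

3.5336 % ABV


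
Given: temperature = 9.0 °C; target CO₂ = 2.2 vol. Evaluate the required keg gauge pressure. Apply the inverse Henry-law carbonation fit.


psi = vols/(0.01821 + 0.09011·e^(−0.04·T)) − 14.695
psi = 2.2/(0.01821 + 0.09011·e^(−0.04·9.0)) − 14.695

12.4395 psi


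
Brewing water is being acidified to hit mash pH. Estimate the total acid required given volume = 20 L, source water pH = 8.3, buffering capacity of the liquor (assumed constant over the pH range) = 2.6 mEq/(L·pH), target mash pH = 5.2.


acid = buffering capacity · (pH_source − pH_target) · V
acid = 2.6 · (8.3 − 5.2) · 20

161.2000 mEq


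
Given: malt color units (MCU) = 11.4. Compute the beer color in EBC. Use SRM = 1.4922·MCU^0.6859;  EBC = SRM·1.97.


SRM = 1.4922·11.4^0.6859 = 7.9206
EBC = 7.9206·1.97

15.6036 EBC


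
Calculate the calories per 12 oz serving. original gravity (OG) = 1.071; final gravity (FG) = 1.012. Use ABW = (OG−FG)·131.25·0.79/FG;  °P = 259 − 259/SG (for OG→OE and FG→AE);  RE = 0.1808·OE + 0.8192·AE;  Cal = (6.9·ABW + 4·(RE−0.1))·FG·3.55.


ABW = (1.071 − 1.012)·131.25·0.79/1.012 = 6.0450
OE = 259 − 259/1.071 = 17.1699 °P
AE = 259 − 259/1.012 = 3.0711 °P
RE = 0.1808·17.1699 + 0.8192·3.0711 = 5.6202 °P
Cal = (6.9·6.0450 + 4·(5.6202−0.1))·1.012·3.55

229.1773 kcal


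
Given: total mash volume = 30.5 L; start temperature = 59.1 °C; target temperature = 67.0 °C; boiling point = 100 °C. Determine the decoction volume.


V_dec = V_total·(T_target − T_start)/(T_boil − T_start)
V_dec = 30.5·(67.0 − 59.1)/(100 − 59.1)

5.8912 L


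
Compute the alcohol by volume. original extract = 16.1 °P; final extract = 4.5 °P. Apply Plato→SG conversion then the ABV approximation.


SG = 259/(259 − P);  ABV = (OG − FG)·131.25
OG = 259/(259 − 16.1) = 1.0663
FG = 259/(259 − 4.5) = 1.0177
ABV = (1.0663 − 1.0177)·131.25

6.3788 % ABV


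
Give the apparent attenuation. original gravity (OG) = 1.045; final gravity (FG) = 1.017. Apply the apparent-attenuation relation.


AA = (OG − FG)/(OG − 1) · 100
AA = (1.045 − 1.017)/(1.045 − 1) · 100

62.2222 %


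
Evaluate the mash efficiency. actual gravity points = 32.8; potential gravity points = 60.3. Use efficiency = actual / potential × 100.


efficiency = 32.8 / 60.3 × 100

54.3947 %


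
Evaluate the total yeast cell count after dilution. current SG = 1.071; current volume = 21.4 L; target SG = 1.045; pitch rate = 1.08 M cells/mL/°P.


V_w = V·((SG_c−1)/(SG_t−1)−1);  °P = 259 − 259/SG_t;  cells = rate·(V+V_w)·°P
V_w = 21.4·((1.071−1)/(1.045−1)−1) = 12.3644
V_final = 21.4 + 12.3644 = 33.7644
°P = 259 − 259/1.045 = 11.1531
cells = 1.08·33.7644·11.1531

406.7048 billion cells


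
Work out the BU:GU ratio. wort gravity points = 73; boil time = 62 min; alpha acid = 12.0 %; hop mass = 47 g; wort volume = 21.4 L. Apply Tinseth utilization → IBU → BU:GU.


U = 1.65·0.000125^(GP/1000)·(1−e^(−0.04t))/4.15;  IBU = (α/100)·m·U·1000/V;  BU:GU = IBU/GP
U = 1.65·0.000125^(73/1000)·(1−e^(−0.04·62))/4.15 = 0.1890
IBU = (12.0/100)·47·0.1890·1000/21.4 = 49.8187
BU:GU = 49.8187/73

0.6824


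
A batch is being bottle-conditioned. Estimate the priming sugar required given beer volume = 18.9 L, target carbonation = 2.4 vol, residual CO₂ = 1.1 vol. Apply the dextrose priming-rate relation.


sugar = (target − residual)·4.0·V
sugar = (2.4 − 1.1)·4.0·18.9

98.2800 g


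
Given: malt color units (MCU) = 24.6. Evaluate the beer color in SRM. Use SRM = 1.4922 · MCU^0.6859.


SRM = 1.4922 · 24.6^0.6859

13.4236 SRM


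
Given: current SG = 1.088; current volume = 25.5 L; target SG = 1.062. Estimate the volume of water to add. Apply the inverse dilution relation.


V_water = V·((SG_curr − 1)/(SG_target − 1) − 1)
V_water = 25.5·((1.088 − 1)/(1.062 − 1) − 1)

10.6935 L


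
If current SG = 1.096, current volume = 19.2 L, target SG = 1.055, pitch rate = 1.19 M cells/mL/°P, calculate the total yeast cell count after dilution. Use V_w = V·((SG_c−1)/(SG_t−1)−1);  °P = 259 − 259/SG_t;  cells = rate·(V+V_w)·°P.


V_w = 19.2·((1.096−1)/(1.055−1)−1) = 14.3127
V_final = 19.2 + 14.3127 = 33.5127
°P = 259 − 259/1.055 = 13.5024
cells = 1.19·33.5127·13.5024

538.4765 billion cells


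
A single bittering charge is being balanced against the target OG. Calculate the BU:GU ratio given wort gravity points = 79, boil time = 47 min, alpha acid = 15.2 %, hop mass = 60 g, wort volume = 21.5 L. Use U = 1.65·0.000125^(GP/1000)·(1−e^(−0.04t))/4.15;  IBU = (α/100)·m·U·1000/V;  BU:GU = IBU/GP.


U = 1.65·0.000125^(79/1000)·(1−e^(−0.04·47))/4.15 = 0.1656
IBU = (15.2/100)·60·0.1656·1000/21.5 = 70.2654
BU:GU = 70.2654/79

0.8894


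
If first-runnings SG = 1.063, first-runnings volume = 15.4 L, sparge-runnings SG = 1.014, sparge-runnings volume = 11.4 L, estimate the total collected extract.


total = Σ (SG_i − 1)·1000·V_i
first = (1.063 − 1)·1000·15.4 = 970.2000
sparge = (1.014 − 1)·1000·11.4 = 159.6000
total = 970.2000 + 159.6000

1129.8000 gravity·L


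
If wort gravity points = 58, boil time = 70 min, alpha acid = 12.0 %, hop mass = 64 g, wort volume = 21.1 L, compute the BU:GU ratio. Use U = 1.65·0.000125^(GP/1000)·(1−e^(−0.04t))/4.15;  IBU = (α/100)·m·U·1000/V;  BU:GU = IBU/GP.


U = 1.65·0.000125^(58/1000)·(1−e^(−0.04·70))/4.15 = 0.2217
IBU = (12.0/100)·64·0.2217·1000/21.1 = 80.7028
BU:GU = 80.7028/58

1.3914


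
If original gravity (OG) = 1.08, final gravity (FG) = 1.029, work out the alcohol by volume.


ABV = (OG − FG) · 131.25
ABV = (1.08 − 1.029) · 131.25

6.6938 % ABV


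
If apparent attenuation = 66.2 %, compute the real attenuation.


RA = AA · 0.8192
RA = 66.2 · 0.8192

54.2310 %


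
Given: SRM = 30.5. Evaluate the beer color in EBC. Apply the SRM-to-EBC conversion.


EBC = SRM · 1.97
EBC = 30.5 · 1.97

60.0850 EBC


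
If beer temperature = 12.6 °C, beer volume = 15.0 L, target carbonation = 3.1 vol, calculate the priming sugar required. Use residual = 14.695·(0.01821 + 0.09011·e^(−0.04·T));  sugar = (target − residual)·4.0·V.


residual = 14.695·(0.01821 + 0.09011·e^(−0.04·12.6)) = 1.0675
sugar = (3.1 − 1.0675)·4.0·15.0

121.9478 g


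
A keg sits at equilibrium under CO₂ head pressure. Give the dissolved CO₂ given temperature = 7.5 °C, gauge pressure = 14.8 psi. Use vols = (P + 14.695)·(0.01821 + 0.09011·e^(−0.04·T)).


vols = (14.8 + 14.695)·(0.01821 + 0.09011·e^(−0.04·7.5))

2.5060 volumes


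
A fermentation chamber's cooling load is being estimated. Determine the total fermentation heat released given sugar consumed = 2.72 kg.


Q = m_sugar · 590 kJ/kg
Q = 2.72 · 590

1604.8000 kJ


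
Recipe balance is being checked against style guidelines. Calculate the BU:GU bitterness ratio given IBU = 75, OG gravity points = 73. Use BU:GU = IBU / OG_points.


BU:GU = 75 / 73

1.0274


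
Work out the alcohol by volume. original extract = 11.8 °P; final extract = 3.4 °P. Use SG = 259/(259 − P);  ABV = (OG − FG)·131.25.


OG = 259/(259 − 11.8) = 1.0477
FG = 259/(259 − 3.4) = 1.0133
ABV = (1.0477 − 1.0133)·131.25

4.5193 % ABV


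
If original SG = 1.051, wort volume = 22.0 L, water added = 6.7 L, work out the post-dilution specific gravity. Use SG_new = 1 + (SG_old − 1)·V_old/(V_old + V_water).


pts = (1.051 − 1)·1000·22.0/(22.0 + 6.7) = 39.0941
SG_new = 1 + 39.0941/1000

1.0391


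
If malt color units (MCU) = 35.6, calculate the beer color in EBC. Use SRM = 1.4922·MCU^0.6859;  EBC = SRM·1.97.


SRM = 1.4922·35.6^0.6859 = 17.2968
EBC = 17.2968·1.97

34.0748 EBC


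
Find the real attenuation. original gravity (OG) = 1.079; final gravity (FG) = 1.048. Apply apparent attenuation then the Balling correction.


AA = (OG−FG)/(OG−1)·100;  RA = AA·0.8192
AA = (1.079 − 1.048)/(1.079 − 1)·100 = 39.2405
RA = 39.2405·0.8192

32.1458 %


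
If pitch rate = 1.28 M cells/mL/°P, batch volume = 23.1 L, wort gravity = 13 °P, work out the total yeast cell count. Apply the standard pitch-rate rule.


cells (billions) = rate · V_L · °P
cells = 1.28 · 23.1 · 13

384.3840 billion cells
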